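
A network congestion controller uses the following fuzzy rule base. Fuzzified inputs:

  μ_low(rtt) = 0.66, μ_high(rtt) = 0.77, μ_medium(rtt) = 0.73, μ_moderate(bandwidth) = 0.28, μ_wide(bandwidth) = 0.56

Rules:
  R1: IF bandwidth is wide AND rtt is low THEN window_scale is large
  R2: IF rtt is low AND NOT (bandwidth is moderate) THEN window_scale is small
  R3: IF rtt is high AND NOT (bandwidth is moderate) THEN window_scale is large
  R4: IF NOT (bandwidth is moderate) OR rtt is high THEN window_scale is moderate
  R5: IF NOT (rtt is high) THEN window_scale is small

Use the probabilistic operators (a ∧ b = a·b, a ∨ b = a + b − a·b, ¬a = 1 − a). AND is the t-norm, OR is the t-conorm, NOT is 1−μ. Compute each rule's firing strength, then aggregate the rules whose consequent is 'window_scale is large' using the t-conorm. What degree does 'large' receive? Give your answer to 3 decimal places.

0.719

R1: wide=0.56, low=0.66; AND[a·b] → w = 0.3696
R2: low=0.66, ¬moderate=1−0.28=0.72; AND[a·b] → w = 0.4752
R3: high=0.77, ¬moderate=1−0.28=0.72; AND[a·b] → w = 0.5544
R4: ¬moderate=1−0.28=0.72, high=0.77; OR[a + b − a·b] → w = 0.9356
R5: ¬high=1−0.77=0.23 → w = 0.2300
Rules with consequent 'large': {R1, R3} → strengths 0.3696, 0.5544
Aggregate via t-conorm [a + b − a·b]: 0.7191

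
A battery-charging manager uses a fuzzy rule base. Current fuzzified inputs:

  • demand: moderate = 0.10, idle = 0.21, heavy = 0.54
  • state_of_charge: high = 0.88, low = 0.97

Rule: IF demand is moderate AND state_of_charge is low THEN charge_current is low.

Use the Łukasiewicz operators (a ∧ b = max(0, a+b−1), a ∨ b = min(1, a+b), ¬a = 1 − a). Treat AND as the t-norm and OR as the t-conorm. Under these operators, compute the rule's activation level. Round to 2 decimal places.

firing strength: moderate=0.10, low=0.97; AND[max(0, a+b−1)] → w = 0.07

0.07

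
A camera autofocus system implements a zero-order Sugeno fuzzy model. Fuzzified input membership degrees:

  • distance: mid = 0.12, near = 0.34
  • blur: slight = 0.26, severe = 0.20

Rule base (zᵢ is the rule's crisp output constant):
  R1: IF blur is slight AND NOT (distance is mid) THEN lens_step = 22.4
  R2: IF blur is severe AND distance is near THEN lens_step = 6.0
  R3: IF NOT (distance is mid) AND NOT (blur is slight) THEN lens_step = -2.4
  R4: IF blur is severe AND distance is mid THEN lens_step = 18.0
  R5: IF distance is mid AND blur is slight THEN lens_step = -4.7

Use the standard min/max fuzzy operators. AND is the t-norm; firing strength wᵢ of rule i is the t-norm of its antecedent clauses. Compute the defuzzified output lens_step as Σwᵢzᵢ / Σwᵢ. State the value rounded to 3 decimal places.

4.753

R1 (z=22.4): slight=0.26, ¬mid=1−0.12=0.88; AND[min(a, b)] → w = 0.26
R2 (z=6.0): severe=0.20, near=0.34; AND[min(a, b)] → w = 0.20
R3 (z=-2.4): ¬mid=1−0.12=0.88, ¬slight=1−0.26=0.74; AND[min(a, b)] → w = 0.74
R4 (z=18.0): severe=0.20, mid=0.12; AND[min(a, b)] → w = 0.12
R5 (z=-4.7): mid=0.12, slight=0.26; AND[min(a, b)] → w = 0.12
Weighted average = (0.26·22.4 + 0.20·6.0 + 0.74·-2.4 + 0.12·18.0 + 0.12·-4.7) / (0.26 + 0.20 + 0.74 + 0.12 + 0.12)
  = 6.8440 / 1.4400 = 4.753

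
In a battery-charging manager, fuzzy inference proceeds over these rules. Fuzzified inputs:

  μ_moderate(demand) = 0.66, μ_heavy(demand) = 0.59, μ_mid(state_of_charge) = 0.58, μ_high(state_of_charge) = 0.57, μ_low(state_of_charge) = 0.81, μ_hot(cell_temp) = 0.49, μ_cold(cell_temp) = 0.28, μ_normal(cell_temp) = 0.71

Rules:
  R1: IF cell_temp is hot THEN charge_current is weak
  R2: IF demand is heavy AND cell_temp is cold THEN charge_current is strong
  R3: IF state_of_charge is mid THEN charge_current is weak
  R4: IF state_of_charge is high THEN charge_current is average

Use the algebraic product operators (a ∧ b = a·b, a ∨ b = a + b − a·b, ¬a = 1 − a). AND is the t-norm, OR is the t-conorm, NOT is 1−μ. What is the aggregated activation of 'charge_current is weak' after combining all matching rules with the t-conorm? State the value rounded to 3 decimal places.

0.786

R1: hot=0.49 → w = 0.4900
R2: heavy=0.59, cold=0.28; AND[a·b] → w = 0.1652
R3: mid=0.58 → w = 0.5800
R4: high=0.57 → w = 0.5700
Rules with consequent 'weak': {R1, R3} → strengths 0.4900, 0.5800
Aggregate via t-conorm [a + b − a·b]: 0.7858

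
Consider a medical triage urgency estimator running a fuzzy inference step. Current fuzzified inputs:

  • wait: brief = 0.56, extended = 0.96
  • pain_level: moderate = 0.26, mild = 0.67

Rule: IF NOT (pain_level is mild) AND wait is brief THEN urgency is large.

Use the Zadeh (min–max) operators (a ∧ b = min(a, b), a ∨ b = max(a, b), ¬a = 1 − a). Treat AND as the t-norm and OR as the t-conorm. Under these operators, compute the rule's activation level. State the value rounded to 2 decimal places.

0.33

firing strength: ¬mild=1−0.67=0.33, brief=0.56; AND[min(a, b)] → w = 0.33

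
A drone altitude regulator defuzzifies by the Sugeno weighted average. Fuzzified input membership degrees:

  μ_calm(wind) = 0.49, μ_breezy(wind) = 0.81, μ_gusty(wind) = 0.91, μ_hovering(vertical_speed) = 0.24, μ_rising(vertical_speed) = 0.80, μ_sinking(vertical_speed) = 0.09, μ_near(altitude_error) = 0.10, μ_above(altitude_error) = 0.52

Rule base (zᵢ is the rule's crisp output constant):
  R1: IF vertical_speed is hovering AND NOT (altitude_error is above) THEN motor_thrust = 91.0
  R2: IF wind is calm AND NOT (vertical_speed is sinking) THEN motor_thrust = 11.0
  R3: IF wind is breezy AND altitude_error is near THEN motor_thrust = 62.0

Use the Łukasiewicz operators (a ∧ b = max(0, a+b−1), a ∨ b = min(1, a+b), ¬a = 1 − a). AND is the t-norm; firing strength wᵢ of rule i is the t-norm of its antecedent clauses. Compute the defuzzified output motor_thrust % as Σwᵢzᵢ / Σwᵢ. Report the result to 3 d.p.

R1 (z=91.0): hovering=0.24, ¬above=1−0.52=0.48; AND[max(0, a+b−1)] → w = 0.00
R2 (z=11.0): calm=0.49, ¬sinking=1−0.09=0.91; AND[max(0, a+b−1)] → w = 0.40
R3 (z=62.0): breezy=0.81, near=0.10; AND[max(0, a+b−1)] → w = 0.00
Weighted average = (0.00·91.0 + 0.40·11.0 + 0.00·62.0) / (0.00 + 0.40 + 0.00)
  = 4.4000 / 0.4000 = 11.000

11.000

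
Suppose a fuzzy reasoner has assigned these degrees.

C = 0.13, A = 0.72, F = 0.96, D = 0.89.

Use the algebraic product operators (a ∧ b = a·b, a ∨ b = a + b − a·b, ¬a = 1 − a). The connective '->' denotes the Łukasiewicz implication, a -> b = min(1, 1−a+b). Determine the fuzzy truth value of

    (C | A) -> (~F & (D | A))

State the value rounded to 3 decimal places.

C | A = a + b − a·b on (0.1300, 0.7200) = 0.7564
~F = 1 − 0.9600 = 0.0400
D | A = a + b − a·b on (0.8900, 0.7200) = 0.9692
~F & (D | A) = a·b on (0.0400, 0.9692) = 0.0388
(C | A) -> (~F & (D | A))  [Łukasiewicz: min(1, 1−a+b)] with a=0.7564, b=0.0388 → 0.2824

0.282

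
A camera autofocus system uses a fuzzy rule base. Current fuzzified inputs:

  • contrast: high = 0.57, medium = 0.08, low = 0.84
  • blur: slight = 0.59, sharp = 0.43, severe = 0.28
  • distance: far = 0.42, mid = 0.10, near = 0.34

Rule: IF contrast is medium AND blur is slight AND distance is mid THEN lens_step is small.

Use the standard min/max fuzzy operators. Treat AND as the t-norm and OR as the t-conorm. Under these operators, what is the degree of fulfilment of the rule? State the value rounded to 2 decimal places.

firing strength: medium=0.08, slight=0.59, mid=0.10; AND[min(a, b)] → w = 0.08

0.08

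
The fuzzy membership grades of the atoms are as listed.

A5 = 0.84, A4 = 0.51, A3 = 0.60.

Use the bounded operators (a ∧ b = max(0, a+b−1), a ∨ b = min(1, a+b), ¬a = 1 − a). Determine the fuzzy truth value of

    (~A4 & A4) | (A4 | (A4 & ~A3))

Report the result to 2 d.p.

0.51

~A4 = 1 − 0.51 = 0.49
~A4 & A4 = max(0, a+b−1) on (0.49, 0.51) = 0.00
~A3 = 1 − 0.60 = 0.40
A4 & ~A3 = max(0, a+b−1) on (0.51, 0.40) = 0.00
A4 | (A4 & ~A3) = min(1, a+b) on (0.51, 0.00) = 0.51
(~A4 & A4) | (A4 | (A4 & ~A3)) = min(1, a+b) on (0.00, 0.51) = 0.51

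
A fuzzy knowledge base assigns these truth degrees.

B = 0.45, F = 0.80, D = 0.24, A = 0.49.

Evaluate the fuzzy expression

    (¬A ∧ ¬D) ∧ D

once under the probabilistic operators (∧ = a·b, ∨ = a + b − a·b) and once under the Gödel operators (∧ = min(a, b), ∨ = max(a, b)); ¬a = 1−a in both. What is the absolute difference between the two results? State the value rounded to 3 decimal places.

0.147

Under probabilistic:
  ¬A = 1 − 0.4900 = 0.5100
  ¬D = 1 − 0.2400 = 0.7600
  ¬A ∧ ¬D = a·b on (0.5100, 0.7600) = 0.3876
  (¬A ∧ ¬D) ∧ D = a·b on (0.3876, 0.2400) = 0.0930
  → value = 0.0930
Under Gödel:
  ¬A = 1 − 0.49 = 0.51
  ¬D = 1 − 0.24 = 0.76
  ¬A ∧ ¬D = min(a, b) on (0.51, 0.76) = 0.51
  (¬A ∧ ¬D) ∧ D = min(a, b) on (0.51, 0.24) = 0.24
  → value = 0.2400
|0.0930 − 0.2400| = 0.147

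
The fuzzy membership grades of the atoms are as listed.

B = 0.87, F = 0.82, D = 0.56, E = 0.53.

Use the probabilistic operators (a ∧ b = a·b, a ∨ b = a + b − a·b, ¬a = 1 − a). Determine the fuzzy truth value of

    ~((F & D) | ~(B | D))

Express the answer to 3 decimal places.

0.510

F & D = a·b on (0.8200, 0.5600) = 0.4592
B | D = a + b − a·b on (0.8700, 0.5600) = 0.9428
~(B | D) = 1 − 0.9428 = 0.0572
(F & D) | ~(B | D) = a + b − a·b on (0.4592, 0.0572) = 0.4901
~((F & D) | ~(B | D)) = 1 − 0.4901 = 0.5099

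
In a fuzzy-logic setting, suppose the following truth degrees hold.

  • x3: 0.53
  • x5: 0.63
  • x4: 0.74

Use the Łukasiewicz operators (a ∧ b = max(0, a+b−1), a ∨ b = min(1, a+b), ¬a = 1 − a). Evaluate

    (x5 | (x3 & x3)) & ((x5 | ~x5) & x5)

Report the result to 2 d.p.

x3 & x3 = max(0, a+b−1) on (0.53, 0.53) = 0.06
x5 | (x3 & x3) = min(1, a+b) on (0.63, 0.06) = 0.69
~x5 = 1 − 0.63 = 0.37
x5 | ~x5 = min(1, a+b) on (0.63, 0.37) = 1.00
(x5 | ~x5) & x5 = max(0, a+b−1) on (1.00, 0.63) = 0.63
(x5 | (x3 & x3)) & ((x5 | ~x5) & x5) = max(0, a+b−1) on (0.69, 0.63) = 0.32

0.32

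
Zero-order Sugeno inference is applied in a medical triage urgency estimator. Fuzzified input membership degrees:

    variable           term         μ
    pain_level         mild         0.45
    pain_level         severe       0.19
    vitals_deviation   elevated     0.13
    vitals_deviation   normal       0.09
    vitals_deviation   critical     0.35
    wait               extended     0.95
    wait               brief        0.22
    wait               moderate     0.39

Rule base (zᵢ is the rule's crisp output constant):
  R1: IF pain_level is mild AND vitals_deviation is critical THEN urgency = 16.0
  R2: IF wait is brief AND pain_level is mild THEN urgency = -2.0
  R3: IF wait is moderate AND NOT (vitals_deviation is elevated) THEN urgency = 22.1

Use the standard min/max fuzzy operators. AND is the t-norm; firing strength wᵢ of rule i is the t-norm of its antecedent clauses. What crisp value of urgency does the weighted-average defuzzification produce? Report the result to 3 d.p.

R1 (z=16.0): mild=0.45, critical=0.35; AND[min(a, b)] → w = 0.35
R2 (z=-2.0): brief=0.22, mild=0.45; AND[min(a, b)] → w = 0.22
R3 (z=22.1): moderate=0.39, ¬elevated=1−0.13=0.87; AND[min(a, b)] → w = 0.39
Weighted average = (0.35·16.0 + 0.22·-2.0 + 0.39·22.1) / (0.35 + 0.22 + 0.39)
  = 13.7790 / 0.9600 = 14.353

14.353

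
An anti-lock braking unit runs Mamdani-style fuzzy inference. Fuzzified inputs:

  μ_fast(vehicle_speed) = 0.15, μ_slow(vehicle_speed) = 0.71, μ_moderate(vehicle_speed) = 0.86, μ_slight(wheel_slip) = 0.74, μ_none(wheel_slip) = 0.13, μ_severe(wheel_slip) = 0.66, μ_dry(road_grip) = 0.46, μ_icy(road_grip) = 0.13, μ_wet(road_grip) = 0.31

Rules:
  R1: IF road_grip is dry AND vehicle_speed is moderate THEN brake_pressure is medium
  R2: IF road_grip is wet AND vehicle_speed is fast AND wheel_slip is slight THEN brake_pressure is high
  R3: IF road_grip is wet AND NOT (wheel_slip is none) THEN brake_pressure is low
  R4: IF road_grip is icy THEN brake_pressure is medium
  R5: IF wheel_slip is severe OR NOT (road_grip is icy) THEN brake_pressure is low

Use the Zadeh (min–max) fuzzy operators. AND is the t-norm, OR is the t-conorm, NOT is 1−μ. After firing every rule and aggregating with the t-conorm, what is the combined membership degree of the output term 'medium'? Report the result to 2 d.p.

R1: dry=0.46, moderate=0.86; AND[min(a, b)] → w = 0.46
R2: wet=0.31, fast=0.15, slight=0.74; AND[min(a, b)] → w = 0.15
R3: wet=0.31, ¬none=1−0.13=0.87; AND[min(a, b)] → w = 0.31
R4: icy=0.13 → w = 0.13
R5: severe=0.66, ¬icy=1−0.13=0.87; OR[max(a, b)] → w = 0.87
Rules with consequent 'medium': {R1, R4} → strengths 0.46, 0.13
Aggregate via t-conorm [max(a, b)]: 0.46

0.46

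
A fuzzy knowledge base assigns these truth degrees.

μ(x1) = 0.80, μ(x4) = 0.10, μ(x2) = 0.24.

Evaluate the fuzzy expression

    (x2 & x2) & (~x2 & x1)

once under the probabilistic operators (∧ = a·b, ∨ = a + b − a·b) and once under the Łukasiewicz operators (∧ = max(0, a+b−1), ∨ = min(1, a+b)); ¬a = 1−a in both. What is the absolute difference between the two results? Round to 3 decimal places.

0.035

Under probabilistic:
  x2 & x2 = a·b on (0.2400, 0.2400) = 0.0576
  ~x2 = 1 − 0.2400 = 0.7600
  ~x2 & x1 = a·b on (0.7600, 0.8000) = 0.6080
  (x2 & x2) & (~x2 & x1) = a·b on (0.0576, 0.6080) = 0.0350
  → value = 0.0350
Under Łukasiewicz:
  x2 & x2 = max(0, a+b−1) on (0.24, 0.24) = 0.00
  ~x2 = 1 − 0.24 = 0.76
  ~x2 & x1 = max(0, a+b−1) on (0.76, 0.80) = 0.56
  (x2 & x2) & (~x2 & x1) = max(0, a+b−1) on (0.00, 0.56) = 0.00
  → value = 0.0000
|0.0350 − 0.0000| = 0.035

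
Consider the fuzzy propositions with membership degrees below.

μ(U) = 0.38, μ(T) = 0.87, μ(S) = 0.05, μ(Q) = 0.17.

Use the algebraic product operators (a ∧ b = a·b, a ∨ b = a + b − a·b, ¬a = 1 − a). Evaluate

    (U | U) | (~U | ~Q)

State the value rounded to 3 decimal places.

U | U = a + b − a·b on (0.3800, 0.3800) = 0.6156
~U = 1 − 0.3800 = 0.6200
~Q = 1 − 0.1700 = 0.8300
~U | ~Q = a + b − a·b on (0.6200, 0.8300) = 0.9354
(U | U) | (~U | ~Q) = a + b − a·b on (0.6156, 0.9354) = 0.9752

0.975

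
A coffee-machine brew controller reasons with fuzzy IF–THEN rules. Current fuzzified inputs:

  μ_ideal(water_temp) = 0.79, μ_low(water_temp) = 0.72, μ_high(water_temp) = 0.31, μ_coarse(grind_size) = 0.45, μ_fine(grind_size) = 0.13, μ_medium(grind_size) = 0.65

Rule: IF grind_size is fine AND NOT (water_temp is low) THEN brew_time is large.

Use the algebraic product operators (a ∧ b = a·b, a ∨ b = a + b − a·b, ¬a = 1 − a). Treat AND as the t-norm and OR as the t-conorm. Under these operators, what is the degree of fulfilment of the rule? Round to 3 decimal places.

0.036

firing strength: fine=0.13, ¬low=1−0.72=0.28; AND[a·b] → w = 0.0364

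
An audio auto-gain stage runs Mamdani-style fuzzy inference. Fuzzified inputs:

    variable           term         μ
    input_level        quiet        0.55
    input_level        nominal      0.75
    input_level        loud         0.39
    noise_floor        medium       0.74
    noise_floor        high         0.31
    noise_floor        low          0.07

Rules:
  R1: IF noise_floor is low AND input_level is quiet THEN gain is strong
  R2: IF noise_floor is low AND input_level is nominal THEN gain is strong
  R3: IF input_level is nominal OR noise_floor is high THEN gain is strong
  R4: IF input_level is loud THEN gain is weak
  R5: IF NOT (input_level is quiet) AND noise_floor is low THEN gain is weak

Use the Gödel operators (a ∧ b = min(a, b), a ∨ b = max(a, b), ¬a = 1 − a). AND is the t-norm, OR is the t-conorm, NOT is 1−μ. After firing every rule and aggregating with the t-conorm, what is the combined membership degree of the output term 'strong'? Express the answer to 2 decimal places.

0.75

R1: low=0.07, quiet=0.55; AND[min(a, b)] → w = 0.07
R2: low=0.07, nominal=0.75; AND[min(a, b)] → w = 0.07
R3: nominal=0.75, high=0.31; OR[max(a, b)] → w = 0.75
R4: loud=0.39 → w = 0.39
R5: ¬quiet=1−0.55=0.45, low=0.07; AND[min(a, b)] → w = 0.07
Rules with consequent 'strong': {R1, R2, R3} → strengths 0.07, 0.07, 0.75
Aggregate via t-conorm [max(a, b)]: 0.75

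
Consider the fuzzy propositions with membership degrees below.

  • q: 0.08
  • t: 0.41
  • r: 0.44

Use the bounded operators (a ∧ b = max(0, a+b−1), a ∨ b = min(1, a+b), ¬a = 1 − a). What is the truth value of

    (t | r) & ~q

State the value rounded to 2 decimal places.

t | r = min(1, a+b) on (0.41, 0.44) = 0.85
~q = 1 − 0.08 = 0.92
(t | r) & ~q = max(0, a+b−1) on (0.85, 0.92) = 0.77

0.77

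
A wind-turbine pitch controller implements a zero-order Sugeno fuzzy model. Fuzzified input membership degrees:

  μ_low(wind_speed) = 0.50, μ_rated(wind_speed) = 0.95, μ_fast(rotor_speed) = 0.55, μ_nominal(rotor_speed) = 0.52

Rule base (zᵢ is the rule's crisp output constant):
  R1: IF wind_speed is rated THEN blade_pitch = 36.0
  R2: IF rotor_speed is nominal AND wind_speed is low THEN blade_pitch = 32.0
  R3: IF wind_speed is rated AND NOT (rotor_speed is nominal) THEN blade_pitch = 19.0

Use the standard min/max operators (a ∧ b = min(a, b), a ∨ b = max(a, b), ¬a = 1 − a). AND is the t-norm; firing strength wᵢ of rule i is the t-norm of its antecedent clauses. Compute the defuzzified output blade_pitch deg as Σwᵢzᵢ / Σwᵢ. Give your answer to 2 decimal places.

R1 (z=36.0): rated=0.95 → w = 0.95
R2 (z=32.0): nominal=0.52, low=0.50; AND[min(a, b)] → w = 0.50
R3 (z=19.0): rated=0.95, ¬nominal=1−0.52=0.48; AND[min(a, b)] → w = 0.48
Weighted average = (0.95·36.0 + 0.50·32.0 + 0.48·19.0) / (0.95 + 0.50 + 0.48)
  = 59.3200 / 1.9300 = 30.74

30.74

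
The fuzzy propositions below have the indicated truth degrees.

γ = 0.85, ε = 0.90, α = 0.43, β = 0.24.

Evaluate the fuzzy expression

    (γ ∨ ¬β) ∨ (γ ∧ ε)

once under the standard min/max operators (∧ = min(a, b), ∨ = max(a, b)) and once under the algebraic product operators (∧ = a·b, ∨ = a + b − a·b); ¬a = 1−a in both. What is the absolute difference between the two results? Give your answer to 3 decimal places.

Under standard min/max:
  ¬β = 1 − 0.24 = 0.76
  γ ∨ ¬β = max(a, b) on (0.85, 0.76) = 0.85
  γ ∧ ε = min(a, b) on (0.85, 0.90) = 0.85
  (γ ∨ ¬β) ∨ (γ ∧ ε) = max(a, b) on (0.85, 0.85) = 0.85
  → value = 0.8500
Under algebraic product:
  ¬β = 1 − 0.2400 = 0.7600
  γ ∨ ¬β = a + b − a·b on (0.8500, 0.7600) = 0.9640
  γ ∧ ε = a·b on (0.8500, 0.9000) = 0.7650
  (γ ∨ ¬β) ∨ (γ ∧ ε) = a + b − a·b on (0.9640, 0.7650) = 0.9915
  → value = 0.9915
|0.8500 − 0.9915| = 0.142

0.142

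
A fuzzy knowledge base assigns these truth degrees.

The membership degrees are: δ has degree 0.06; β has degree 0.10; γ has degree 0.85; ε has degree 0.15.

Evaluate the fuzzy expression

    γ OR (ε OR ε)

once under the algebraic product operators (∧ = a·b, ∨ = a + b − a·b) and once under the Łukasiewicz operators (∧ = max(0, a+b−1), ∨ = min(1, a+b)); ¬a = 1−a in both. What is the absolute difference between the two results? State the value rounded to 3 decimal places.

Under algebraic product:
  ε OR ε = a + b − a·b on (0.1500, 0.1500) = 0.2775
  γ OR (ε OR ε) = a + b − a·b on (0.8500, 0.2775) = 0.8916
  → value = 0.8916
Under Łukasiewicz:
  ε OR ε = min(1, a+b) on (0.15, 0.15) = 0.30
  γ OR (ε OR ε) = min(1, a+b) on (0.85, 0.30) = 1.00
  → value = 1.0000
|0.8916 − 1.0000| = 0.108

0.108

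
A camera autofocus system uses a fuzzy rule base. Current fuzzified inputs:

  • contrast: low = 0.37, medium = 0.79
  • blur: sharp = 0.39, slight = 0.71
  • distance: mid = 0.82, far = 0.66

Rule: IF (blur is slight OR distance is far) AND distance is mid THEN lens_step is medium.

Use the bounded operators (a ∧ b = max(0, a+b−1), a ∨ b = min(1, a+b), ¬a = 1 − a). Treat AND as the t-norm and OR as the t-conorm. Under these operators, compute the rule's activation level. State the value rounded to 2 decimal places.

firing strength: (slight=0.71 OR far=0.66) = 1.00; AND[max(0, a+b−1)] with mid=0.82 → w = 0.82

0.82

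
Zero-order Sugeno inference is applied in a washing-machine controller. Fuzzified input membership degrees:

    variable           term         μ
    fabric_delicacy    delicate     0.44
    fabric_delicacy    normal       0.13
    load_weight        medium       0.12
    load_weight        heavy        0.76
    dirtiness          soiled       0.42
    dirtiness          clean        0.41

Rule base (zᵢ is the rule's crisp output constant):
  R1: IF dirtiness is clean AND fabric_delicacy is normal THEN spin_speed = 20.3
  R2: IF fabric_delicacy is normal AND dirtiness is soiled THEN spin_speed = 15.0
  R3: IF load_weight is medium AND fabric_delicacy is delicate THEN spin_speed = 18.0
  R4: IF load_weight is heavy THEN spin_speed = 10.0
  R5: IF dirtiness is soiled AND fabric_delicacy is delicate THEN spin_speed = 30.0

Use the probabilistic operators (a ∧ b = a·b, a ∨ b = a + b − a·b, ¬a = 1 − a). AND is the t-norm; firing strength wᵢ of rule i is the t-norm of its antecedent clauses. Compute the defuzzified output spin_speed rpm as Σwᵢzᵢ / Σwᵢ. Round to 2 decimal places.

14.47

R1 (z=20.3): clean=0.41, normal=0.13; AND[a·b] → w = 0.0533
R2 (z=15.0): normal=0.13, soiled=0.42; AND[a·b] → w = 0.0546
R3 (z=18.0): medium=0.12, delicate=0.44; AND[a·b] → w = 0.0528
R4 (z=10.0): heavy=0.76 → w = 0.7600
R5 (z=30.0): soiled=0.42, delicate=0.44; AND[a·b] → w = 0.1848
Weighted average = (0.0533·20.3 + 0.0546·15.0 + 0.0528·18.0 + 0.7600·10.0 + 0.1848·30.0) / (0.0533 + 0.0546 + 0.0528 + 0.7600 + 0.1848)
  = 15.9954 / 1.1055 = 14.47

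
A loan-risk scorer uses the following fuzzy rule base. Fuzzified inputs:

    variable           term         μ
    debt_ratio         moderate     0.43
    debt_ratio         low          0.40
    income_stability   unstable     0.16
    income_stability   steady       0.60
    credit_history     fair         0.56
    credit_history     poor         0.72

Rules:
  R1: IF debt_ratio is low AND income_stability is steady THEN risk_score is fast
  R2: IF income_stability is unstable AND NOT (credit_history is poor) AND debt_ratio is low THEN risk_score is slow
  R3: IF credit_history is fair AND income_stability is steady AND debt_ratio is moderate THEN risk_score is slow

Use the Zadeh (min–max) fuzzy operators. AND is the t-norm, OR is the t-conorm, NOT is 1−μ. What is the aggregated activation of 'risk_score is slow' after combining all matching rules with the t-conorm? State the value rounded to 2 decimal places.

0.43

R1: low=0.40, steady=0.60; AND[min(a, b)] → w = 0.40
R2: unstable=0.16, ¬poor=1−0.72=0.28, low=0.40; AND[min(a, b)] → w = 0.16
R3: fair=0.56, steady=0.60, moderate=0.43; AND[min(a, b)] → w = 0.43
Rules with consequent 'slow': {R2, R3} → strengths 0.16, 0.43
Aggregate via t-conorm [max(a, b)]: 0.43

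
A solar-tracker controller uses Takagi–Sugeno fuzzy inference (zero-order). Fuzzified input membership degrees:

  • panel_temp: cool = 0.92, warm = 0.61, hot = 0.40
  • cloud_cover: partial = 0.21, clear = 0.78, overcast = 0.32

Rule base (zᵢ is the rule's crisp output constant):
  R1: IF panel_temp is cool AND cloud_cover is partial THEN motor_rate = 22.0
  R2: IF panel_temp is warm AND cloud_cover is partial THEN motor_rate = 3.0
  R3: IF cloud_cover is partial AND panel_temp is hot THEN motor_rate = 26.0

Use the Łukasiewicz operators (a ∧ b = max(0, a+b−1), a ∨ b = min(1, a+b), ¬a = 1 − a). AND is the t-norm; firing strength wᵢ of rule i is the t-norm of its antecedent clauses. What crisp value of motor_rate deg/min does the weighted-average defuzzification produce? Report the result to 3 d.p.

22.000

R1 (z=22.0): cool=0.92, partial=0.21; AND[max(0, a+b−1)] → w = 0.13
R2 (z=3.0): warm=0.61, partial=0.21; AND[max(0, a+b−1)] → w = 0.00
R3 (z=26.0): partial=0.21, hot=0.40; AND[max(0, a+b−1)] → w = 0.00
Weighted average = (0.13·22.0 + 0.00·3.0 + 0.00·26.0) / (0.13 + 0.00 + 0.00)
  = 2.8600 / 0.1300 = 22.000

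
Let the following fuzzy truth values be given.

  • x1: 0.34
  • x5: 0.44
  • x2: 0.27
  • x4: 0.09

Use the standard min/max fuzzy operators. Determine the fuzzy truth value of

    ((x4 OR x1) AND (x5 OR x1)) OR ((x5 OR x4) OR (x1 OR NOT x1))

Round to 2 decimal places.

x4 OR x1 = max(a, b) on (0.09, 0.34) = 0.34
x5 OR x1 = max(a, b) on (0.44, 0.34) = 0.44
(x4 OR x1) AND (x5 OR x1) = min(a, b) on (0.34, 0.44) = 0.34
x5 OR x4 = max(a, b) on (0.44, 0.09) = 0.44
NOT x1 = 1 − 0.34 = 0.66
x1 OR NOT x1 = max(a, b) on (0.34, 0.66) = 0.66
(x5 OR x4) OR (x1 OR NOT x1) = max(a, b) on (0.44, 0.66) = 0.66
((x4 OR x1) AND (x5 OR x1)) OR ((x5 OR x4) OR (x1 OR NOT x1)) = max(a, b) on (0.34, 0.66) = 0.66

0.66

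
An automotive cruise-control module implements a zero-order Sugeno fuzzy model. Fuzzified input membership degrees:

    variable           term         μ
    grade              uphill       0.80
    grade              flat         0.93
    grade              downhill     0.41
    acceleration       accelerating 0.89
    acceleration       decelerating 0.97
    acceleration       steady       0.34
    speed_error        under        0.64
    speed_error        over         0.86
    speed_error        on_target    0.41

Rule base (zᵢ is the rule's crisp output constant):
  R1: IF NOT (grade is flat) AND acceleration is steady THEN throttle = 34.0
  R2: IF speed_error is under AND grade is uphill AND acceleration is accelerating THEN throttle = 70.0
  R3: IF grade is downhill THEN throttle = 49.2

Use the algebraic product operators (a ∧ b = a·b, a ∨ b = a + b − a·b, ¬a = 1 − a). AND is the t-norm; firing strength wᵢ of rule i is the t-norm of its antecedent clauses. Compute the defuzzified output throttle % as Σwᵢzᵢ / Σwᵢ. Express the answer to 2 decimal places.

59.45

R1 (z=34.0): ¬flat=1−0.93=0.07, steady=0.34; AND[a·b] → w = 0.0238
R2 (z=70.0): under=0.64, uphill=0.80, accelerating=0.89; AND[a·b] → w = 0.4557
R3 (z=49.2): downhill=0.41 → w = 0.4100
Weighted average = (0.0238·34.0 + 0.4557·70.0 + 0.4100·49.2) / (0.0238 + 0.4557 + 0.4100)
  = 52.8788 / 0.8895 = 59.45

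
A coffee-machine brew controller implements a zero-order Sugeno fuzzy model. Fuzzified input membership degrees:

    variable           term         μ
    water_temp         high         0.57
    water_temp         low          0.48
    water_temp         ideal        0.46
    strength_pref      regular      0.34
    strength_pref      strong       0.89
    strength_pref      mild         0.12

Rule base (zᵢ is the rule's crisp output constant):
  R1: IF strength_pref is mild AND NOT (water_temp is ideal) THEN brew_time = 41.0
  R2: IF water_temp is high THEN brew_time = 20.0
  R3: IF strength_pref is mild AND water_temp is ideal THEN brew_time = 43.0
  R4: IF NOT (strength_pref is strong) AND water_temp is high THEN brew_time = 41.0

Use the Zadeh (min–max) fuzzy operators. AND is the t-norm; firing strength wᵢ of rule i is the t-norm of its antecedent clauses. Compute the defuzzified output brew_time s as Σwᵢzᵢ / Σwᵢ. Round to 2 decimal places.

R1 (z=41.0): mild=0.12, ¬ideal=1−0.46=0.54; AND[min(a, b)] → w = 0.12
R2 (z=20.0): high=0.57 → w = 0.57
R3 (z=43.0): mild=0.12, ideal=0.46; AND[min(a, b)] → w = 0.12
R4 (z=41.0): ¬strong=1−0.89=0.11, high=0.57; AND[min(a, b)] → w = 0.11
Weighted average = (0.12·41.0 + 0.57·20.0 + 0.12·43.0 + 0.11·41.0) / (0.12 + 0.57 + 0.12 + 0.11)
  = 25.9900 / 0.9200 = 28.25

28.25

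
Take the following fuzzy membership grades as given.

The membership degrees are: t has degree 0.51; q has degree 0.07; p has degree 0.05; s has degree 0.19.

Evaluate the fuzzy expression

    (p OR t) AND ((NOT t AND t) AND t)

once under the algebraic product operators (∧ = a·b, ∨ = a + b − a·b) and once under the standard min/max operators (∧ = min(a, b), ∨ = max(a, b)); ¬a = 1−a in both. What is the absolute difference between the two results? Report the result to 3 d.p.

0.422

Under algebraic product:
  p OR t = a + b − a·b on (0.0500, 0.5100) = 0.5345
  NOT t = 1 − 0.5100 = 0.4900
  NOT t AND t = a·b on (0.4900, 0.5100) = 0.2499
  (NOT t AND t) AND t = a·b on (0.2499, 0.5100) = 0.1274
  (p OR t) AND ((NOT t AND t) AND t) = a·b on (0.5345, 0.1274) = 0.0681
  → value = 0.0681
Under standard min/max:
  p OR t = max(a, b) on (0.05, 0.51) = 0.51
  NOT t = 1 − 0.51 = 0.49
  NOT t AND t = min(a, b) on (0.49, 0.51) = 0.49
  (NOT t AND t) AND t = min(a, b) on (0.49, 0.51) = 0.49
  (p OR t) AND ((NOT t AND t) AND t) = min(a, b) on (0.51, 0.49) = 0.49
  → value = 0.4900
|0.0681 − 0.4900| = 0.422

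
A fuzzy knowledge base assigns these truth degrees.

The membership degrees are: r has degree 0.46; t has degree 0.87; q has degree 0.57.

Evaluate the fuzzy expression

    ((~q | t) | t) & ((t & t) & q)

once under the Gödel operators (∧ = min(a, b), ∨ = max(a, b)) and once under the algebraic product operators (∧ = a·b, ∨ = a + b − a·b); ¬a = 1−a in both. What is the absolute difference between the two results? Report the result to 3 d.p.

Under Gödel:
  ~q = 1 − 0.57 = 0.43
  ~q | t = max(a, b) on (0.43, 0.87) = 0.87
  (~q | t) | t = max(a, b) on (0.87, 0.87) = 0.87
  t & t = min(a, b) on (0.87, 0.87) = 0.87
  (t & t) & q = min(a, b) on (0.87, 0.57) = 0.57
  ((~q | t) | t) & ((t & t) & q) = min(a, b) on (0.87, 0.57) = 0.57
  → value = 0.5700
Under algebraic product:
  ~q = 1 − 0.5700 = 0.4300
  ~q | t = a + b − a·b on (0.4300, 0.8700) = 0.9259
  (~q | t) | t = a + b − a·b on (0.9259, 0.8700) = 0.9904
  t & t = a·b on (0.8700, 0.8700) = 0.7569
  (t & t) & q = a·b on (0.7569, 0.5700) = 0.4314
  ((~q | t) | t) & ((t & t) & q) = a·b on (0.9904, 0.4314) = 0.4273
  → value = 0.4273
|0.5700 − 0.4273| = 0.143

0.143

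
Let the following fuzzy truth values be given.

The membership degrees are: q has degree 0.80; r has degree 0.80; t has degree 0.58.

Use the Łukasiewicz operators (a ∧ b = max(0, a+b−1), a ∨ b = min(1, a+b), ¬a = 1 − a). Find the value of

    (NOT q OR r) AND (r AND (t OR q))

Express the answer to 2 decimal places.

0.80

NOT q = 1 − 0.80 = 0.20
NOT q OR r = min(1, a+b) on (0.20, 0.80) = 1.00
t OR q = min(1, a+b) on (0.58, 0.80) = 1.00
r AND (t OR q) = max(0, a+b−1) on (0.80, 1.00) = 0.80
(NOT q OR r) AND (r AND (t OR q)) = max(0, a+b−1) on (1.00, 0.80) = 0.80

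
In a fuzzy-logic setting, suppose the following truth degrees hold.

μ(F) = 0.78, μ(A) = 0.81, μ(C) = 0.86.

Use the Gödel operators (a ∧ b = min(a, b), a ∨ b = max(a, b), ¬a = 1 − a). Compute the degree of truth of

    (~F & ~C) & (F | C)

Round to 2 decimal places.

0.14

~F = 1 − 0.78 = 0.22
~C = 1 − 0.86 = 0.14
~F & ~C = min(a, b) on (0.22, 0.14) = 0.14
F | C = max(a, b) on (0.78, 0.86) = 0.86
(~F & ~C) & (F | C) = min(a, b) on (0.14, 0.86) = 0.14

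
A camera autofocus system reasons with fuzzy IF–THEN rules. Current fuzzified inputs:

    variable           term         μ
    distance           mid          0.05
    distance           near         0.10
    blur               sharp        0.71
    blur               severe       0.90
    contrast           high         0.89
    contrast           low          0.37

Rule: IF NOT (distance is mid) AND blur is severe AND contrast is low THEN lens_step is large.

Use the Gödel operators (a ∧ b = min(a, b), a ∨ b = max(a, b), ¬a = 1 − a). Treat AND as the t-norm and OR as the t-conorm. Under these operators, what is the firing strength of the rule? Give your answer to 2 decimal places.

0.37

firing strength: ¬mid=1−0.05=0.95, severe=0.90, low=0.37; AND[min(a, b)] → w = 0.37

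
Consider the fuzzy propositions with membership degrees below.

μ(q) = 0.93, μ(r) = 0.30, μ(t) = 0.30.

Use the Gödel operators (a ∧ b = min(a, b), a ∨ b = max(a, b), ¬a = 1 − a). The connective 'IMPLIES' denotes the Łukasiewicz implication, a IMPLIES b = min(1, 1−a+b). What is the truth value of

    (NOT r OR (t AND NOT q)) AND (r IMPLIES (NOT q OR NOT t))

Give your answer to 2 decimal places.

NOT r = 1 − 0.30 = 0.70
NOT q = 1 − 0.93 = 0.07
t AND NOT q = min(a, b) on (0.30, 0.07) = 0.07
NOT r OR (t AND NOT q) = max(a, b) on (0.70, 0.07) = 0.70
NOT q = 1 − 0.93 = 0.07
NOT t = 1 − 0.30 = 0.70
NOT q OR NOT t = max(a, b) on (0.07, 0.70) = 0.70
r IMPLIES (NOT q OR NOT t)  [Łukasiewicz: min(1, 1−a+b)] with a=0.30, b=0.70 → 1.00
(NOT r OR (t AND NOT q)) AND (r IMPLIES (NOT q OR NOT t)) = min(a, b) on (0.70, 1.00) = 0.70

0.70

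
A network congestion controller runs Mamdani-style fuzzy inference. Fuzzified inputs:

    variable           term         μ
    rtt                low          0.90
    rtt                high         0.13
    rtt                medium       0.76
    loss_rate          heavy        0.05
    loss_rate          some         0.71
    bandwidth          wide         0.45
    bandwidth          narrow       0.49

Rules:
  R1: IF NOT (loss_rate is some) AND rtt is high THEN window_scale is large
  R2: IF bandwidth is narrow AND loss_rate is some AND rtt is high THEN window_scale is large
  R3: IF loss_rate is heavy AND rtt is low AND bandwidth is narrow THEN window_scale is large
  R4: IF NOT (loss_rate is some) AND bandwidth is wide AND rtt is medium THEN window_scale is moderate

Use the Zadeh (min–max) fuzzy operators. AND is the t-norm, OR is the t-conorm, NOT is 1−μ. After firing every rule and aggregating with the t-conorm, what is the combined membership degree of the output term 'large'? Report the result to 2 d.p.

0.13

R1: ¬some=1−0.71=0.29, high=0.13; AND[min(a, b)] → w = 0.13
R2: narrow=0.49, some=0.71, high=0.13; AND[min(a, b)] → w = 0.13
R3: heavy=0.05, low=0.90, narrow=0.49; AND[min(a, b)] → w = 0.05
R4: ¬some=1−0.71=0.29, wide=0.45, medium=0.76; AND[min(a, b)] → w = 0.29
Rules with consequent 'large': {R1, R2, R3} → strengths 0.13, 0.13, 0.05
Aggregate via t-conorm [max(a, b)]: 0.13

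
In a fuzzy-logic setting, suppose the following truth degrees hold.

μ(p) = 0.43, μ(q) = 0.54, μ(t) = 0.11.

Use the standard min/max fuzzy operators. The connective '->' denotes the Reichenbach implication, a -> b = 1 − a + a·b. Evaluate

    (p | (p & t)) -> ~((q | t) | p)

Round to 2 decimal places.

0.77

p & t = min(a, b) on (0.43, 0.11) = 0.11
p | (p & t) = max(a, b) on (0.43, 0.11) = 0.43
q | t = max(a, b) on (0.54, 0.11) = 0.54
(q | t) | p = max(a, b) on (0.54, 0.43) = 0.54
~((q | t) | p) = 1 − 0.54 = 0.46
(p | (p & t)) -> ~((q | t) | p)  [Reichenbach: 1 − a + a·b] with a=0.43, b=0.46 → 0.77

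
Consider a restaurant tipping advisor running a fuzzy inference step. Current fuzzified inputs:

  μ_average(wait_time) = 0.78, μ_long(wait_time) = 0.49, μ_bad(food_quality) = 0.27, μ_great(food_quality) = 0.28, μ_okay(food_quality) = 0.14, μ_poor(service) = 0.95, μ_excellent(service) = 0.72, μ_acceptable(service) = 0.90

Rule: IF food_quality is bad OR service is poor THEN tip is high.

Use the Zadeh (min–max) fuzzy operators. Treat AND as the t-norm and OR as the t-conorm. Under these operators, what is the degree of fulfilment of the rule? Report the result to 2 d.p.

firing strength: bad=0.27, poor=0.95; OR[max(a, b)] → w = 0.95

0.95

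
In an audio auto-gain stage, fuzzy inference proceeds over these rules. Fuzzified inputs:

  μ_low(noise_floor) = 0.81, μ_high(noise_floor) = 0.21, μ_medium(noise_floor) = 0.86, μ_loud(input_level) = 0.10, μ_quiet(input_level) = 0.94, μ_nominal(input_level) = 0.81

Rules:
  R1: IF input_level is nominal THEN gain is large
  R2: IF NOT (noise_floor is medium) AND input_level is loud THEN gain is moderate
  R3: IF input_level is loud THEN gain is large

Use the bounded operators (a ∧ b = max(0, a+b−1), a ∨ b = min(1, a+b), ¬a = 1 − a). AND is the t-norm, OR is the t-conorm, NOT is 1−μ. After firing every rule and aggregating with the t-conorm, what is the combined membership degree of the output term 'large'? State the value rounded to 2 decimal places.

R1: nominal=0.81 → w = 0.81
R2: ¬medium=1−0.86=0.14, loud=0.10; AND[max(0, a+b−1)] → w = 0.00
R3: loud=0.10 → w = 0.10
Rules with consequent 'large': {R1, R3} → strengths 0.81, 0.10
Aggregate via t-conorm [min(1, a+b)]: 0.91

0.91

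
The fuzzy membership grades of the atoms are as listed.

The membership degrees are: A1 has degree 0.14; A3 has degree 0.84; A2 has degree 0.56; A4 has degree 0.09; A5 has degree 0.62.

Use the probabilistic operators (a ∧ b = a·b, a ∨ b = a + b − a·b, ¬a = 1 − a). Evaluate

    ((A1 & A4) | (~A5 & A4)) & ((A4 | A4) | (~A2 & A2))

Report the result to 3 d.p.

A1 & A4 = a·b on (0.1400, 0.0900) = 0.0126
~A5 = 1 − 0.6200 = 0.3800
~A5 & A4 = a·b on (0.3800, 0.0900) = 0.0342
(A1 & A4) | (~A5 & A4) = a + b − a·b on (0.0126, 0.0342) = 0.0464
A4 | A4 = a + b − a·b on (0.0900, 0.0900) = 0.1719
~A2 = 1 − 0.5600 = 0.4400
~A2 & A2 = a·b on (0.4400, 0.5600) = 0.2464
(A4 | A4) | (~A2 & A2) = a + b − a·b on (0.1719, 0.2464) = 0.3759
((A1 & A4) | (~A5 & A4)) & ((A4 | A4) | (~A2 & A2)) = a·b on (0.0464, 0.3759) = 0.0174

0.017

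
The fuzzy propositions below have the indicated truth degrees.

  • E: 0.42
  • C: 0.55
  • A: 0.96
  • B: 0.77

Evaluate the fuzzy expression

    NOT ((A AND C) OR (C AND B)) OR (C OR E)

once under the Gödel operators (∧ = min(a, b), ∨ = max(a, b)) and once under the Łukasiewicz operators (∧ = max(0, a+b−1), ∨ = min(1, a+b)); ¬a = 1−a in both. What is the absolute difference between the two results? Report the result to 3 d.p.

0.450

Under Gödel:
  A AND C = min(a, b) on (0.96, 0.55) = 0.55
  C AND B = min(a, b) on (0.55, 0.77) = 0.55
  (A AND C) OR (C AND B) = max(a, b) on (0.55, 0.55) = 0.55
  NOT ((A AND C) OR (C AND B)) = 1 − 0.55 = 0.45
  C OR E = max(a, b) on (0.55, 0.42) = 0.55
  NOT ((A AND C) OR (C AND B)) OR (C OR E) = max(a, b) on (0.45, 0.55) = 0.55
  → value = 0.5500
Under Łukasiewicz:
  A AND C = max(0, a+b−1) on (0.96, 0.55) = 0.51
  C AND B = max(0, a+b−1) on (0.55, 0.77) = 0.32
  (A AND C) OR (C AND B) = min(1, a+b) on (0.51, 0.32) = 0.83
  NOT ((A AND C) OR (C AND B)) = 1 − 0.83 = 0.17
  C OR E = min(1, a+b) on (0.55, 0.42) = 0.97
  NOT ((A AND C) OR (C AND B)) OR (C OR E) = min(1, a+b) on (0.17, 0.97) = 1.00
  → value = 1.0000
|0.5500 − 1.0000| = 0.450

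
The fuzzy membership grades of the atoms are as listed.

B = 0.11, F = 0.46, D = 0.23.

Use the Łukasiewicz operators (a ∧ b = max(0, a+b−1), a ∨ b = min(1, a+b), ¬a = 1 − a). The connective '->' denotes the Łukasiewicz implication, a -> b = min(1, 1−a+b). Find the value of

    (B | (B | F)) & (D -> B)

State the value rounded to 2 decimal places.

B | F = min(1, a+b) on (0.11, 0.46) = 0.57
B | (B | F) = min(1, a+b) on (0.11, 0.57) = 0.68
D -> B  [Łukasiewicz: min(1, 1−a+b)] with a=0.23, b=0.11 → 0.88
(B | (B | F)) & (D -> B) = max(0, a+b−1) on (0.68, 0.88) = 0.56

0.56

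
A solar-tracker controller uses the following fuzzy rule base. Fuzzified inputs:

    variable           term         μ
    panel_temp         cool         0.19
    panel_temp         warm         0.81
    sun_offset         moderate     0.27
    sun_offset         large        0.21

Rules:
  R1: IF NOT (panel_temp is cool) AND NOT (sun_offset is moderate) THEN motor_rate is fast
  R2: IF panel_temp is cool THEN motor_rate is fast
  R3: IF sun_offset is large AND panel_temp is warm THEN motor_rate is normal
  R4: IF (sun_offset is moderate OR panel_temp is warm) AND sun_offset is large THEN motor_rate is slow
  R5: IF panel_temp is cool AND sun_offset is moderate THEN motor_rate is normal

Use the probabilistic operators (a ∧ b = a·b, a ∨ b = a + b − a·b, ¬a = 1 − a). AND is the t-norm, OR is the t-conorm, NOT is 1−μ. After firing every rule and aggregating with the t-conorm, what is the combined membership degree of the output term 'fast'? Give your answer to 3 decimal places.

0.669

R1: ¬cool=1−0.19=0.81, ¬moderate=1−0.27=0.73; AND[a·b] → w = 0.5913
R2: cool=0.19 → w = 0.1900
R3: large=0.21, warm=0.81; AND[a·b] → w = 0.1701
R4: (moderate=0.27 OR warm=0.81) = 0.8613; AND[a·b] with large=0.21 → w = 0.1809
R5: cool=0.19, moderate=0.27; AND[a·b] → w = 0.0513
Rules with consequent 'fast': {R1, R2} → strengths 0.5913, 0.1900
Aggregate via t-conorm [a + b − a·b]: 0.6690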